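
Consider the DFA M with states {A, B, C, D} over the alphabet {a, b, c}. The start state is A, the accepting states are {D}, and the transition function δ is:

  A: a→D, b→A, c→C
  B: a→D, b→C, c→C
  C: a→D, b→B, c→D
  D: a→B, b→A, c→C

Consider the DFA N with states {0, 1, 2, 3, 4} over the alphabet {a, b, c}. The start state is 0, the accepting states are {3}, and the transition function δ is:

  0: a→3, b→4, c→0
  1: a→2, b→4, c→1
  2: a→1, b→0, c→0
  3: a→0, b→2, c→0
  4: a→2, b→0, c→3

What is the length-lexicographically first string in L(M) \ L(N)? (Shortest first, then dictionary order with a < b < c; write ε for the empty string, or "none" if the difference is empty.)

The string ba is accepted by M but not by N.
No shorter string lies in the difference, and ba is the lexicographically first length-2 string in L(M) \ L(N).

ba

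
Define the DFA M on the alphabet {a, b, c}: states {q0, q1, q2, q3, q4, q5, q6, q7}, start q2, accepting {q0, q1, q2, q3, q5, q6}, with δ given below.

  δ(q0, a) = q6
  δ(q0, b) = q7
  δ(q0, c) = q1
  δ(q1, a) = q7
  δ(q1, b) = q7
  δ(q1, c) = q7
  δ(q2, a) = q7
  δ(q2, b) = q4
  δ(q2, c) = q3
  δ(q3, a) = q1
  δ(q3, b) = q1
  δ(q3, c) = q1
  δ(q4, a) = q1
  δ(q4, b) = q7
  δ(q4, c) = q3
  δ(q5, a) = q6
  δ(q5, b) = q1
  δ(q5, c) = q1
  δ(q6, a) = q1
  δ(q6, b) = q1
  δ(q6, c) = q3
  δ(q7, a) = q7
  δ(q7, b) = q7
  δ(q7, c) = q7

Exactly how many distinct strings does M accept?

10

The useful subgraph on states {q1, q2, q3, q4} is acyclic, so L(M) is finite; the longest accepting path visits 4 useful states, giving maximum string length 3.
Counting accepting paths from q2 by length: 1 of length 0, 1 of length 1, 5 of length 2, 3 of length 3. Total 10.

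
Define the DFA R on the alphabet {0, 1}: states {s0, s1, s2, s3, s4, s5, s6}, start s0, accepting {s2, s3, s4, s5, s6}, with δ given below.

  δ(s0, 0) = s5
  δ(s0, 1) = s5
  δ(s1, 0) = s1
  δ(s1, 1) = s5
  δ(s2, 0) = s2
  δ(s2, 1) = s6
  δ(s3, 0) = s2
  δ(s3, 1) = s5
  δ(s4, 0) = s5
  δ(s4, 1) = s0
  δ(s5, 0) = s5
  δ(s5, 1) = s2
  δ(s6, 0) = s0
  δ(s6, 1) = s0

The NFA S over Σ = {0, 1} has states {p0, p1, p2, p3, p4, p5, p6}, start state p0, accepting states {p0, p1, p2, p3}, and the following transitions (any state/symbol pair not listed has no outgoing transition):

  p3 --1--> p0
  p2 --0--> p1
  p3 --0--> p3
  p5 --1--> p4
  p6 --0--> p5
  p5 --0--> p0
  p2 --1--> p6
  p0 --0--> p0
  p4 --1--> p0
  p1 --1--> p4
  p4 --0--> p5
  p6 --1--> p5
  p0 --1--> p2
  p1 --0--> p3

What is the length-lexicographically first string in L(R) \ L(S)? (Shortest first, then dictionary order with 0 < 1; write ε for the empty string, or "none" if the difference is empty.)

11

The string 11 is accepted by R but not by S.
No shorter string lies in the difference, and 11 is the lexicographically first length-2 string in L(R) \ L(S).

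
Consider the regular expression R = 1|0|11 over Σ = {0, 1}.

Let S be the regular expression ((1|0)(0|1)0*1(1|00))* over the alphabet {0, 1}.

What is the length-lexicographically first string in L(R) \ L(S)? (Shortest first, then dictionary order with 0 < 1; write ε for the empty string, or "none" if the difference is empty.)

0

The string 0 is accepted by R but not by S.
No shorter string lies in the difference, and 0 is the lexicographically first length-1 string in L(R) \ L(S).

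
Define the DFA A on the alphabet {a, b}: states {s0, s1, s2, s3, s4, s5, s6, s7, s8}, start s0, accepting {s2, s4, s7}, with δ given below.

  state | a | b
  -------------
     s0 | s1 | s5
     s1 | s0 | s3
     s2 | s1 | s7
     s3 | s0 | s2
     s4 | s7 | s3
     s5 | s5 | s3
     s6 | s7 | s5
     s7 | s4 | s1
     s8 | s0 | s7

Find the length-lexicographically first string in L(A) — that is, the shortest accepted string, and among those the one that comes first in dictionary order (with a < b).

abb

A breadth-first search from s0 reaches an accepting state first via the path s0 → s1 → s3 → s2 on input abb.
No string of length < 3 is accepted (BFS exhausts all shorter strings without reaching an accepting state), and abb is the lexicographically least accepting string of length 3.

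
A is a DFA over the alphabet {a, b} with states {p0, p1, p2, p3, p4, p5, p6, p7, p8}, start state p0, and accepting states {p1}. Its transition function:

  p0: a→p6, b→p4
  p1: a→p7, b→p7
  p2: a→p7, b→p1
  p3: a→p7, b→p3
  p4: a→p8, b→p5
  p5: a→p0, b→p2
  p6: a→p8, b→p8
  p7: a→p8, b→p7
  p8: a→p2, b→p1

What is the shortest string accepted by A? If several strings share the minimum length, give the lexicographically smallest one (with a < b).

aab

A breadth-first search from p0 reaches an accepting state first via the path p0 → p6 → p8 → p1 on input aab.
No string of length < 3 is accepted (BFS exhausts all shorter strings without reaching an accepting state), and aab is the lexicographically least accepting string of length 3.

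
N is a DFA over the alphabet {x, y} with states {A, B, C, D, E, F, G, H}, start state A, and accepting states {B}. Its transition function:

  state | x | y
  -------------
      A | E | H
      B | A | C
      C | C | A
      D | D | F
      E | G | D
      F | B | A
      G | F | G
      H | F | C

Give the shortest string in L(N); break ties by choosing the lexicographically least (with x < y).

yxx

A breadth-first search from A reaches an accepting state first via the path A → H → F → B on input yxx.
No string of length < 3 is accepted (BFS exhausts all shorter strings without reaching an accepting state), and yxx is the lexicographically least accepting string of length 3.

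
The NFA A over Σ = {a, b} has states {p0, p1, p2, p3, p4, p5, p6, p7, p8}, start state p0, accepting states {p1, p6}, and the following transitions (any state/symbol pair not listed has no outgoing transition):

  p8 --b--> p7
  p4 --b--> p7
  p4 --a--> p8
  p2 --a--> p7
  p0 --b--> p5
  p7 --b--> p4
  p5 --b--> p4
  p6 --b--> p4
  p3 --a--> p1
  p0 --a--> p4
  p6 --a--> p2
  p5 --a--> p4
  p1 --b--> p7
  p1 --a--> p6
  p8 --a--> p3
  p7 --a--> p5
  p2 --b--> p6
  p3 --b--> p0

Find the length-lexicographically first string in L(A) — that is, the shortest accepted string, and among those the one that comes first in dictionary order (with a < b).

aaaa

A breadth-first search from p0 reaches an accepting state first via the path p0 → p4 → p8 → p3 → p1 on input aaaa.
No string of length < 4 is accepted (BFS exhausts all shorter strings without reaching an accepting state), and aaaa is the lexicographically least accepting string of length 4.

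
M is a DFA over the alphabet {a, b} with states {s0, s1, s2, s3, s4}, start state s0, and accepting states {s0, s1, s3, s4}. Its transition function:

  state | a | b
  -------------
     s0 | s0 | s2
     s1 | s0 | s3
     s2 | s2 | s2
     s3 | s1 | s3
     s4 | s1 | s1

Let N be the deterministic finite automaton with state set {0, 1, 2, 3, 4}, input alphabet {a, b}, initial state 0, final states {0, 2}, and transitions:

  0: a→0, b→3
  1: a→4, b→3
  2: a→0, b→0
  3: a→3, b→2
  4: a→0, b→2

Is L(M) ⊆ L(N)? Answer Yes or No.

Exploring the product automaton M × N from the start pair (s0, 0), following both machines on each input symbol, reaches 4 state pairs: (s0, 0), (s2, 3), (s2, 2), (s2, 0).
M accepts in {s0, s1, s3, s4} and N accepts in {0, 2}. The reachable pairs whose M-component is accepting are (s0, 0); in each of them the N-component is accepting too, so the product for L(M) \ L(N) (M-component accepting, N-component rejecting) has no reachable accepting pair and the difference is empty.
Hence every string in L(M) is also in L(N).

Yes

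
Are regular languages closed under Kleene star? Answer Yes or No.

If R is a regular expression for L then R* denotes L*; on automata, add a new accepting start state with an ε-move into the old start state and ε-moves from every old accepting state back to it.
So the regular languages are closed under Kleene star.

Yes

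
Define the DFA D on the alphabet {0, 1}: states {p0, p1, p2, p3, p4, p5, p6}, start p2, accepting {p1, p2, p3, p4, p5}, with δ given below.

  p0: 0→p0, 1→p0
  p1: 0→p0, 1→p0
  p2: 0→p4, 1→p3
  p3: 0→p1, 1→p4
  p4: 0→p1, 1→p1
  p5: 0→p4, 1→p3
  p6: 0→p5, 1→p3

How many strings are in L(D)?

9

The useful subgraph on states {p1, p2, p3, p4} is acyclic, so L(D) is finite; the longest accepting path visits 4 useful states, giving maximum string length 3.
Counting accepting paths from p2 by length: 1 of length 0, 2 of length 1, 4 of length 2, 2 of length 3. Total 9.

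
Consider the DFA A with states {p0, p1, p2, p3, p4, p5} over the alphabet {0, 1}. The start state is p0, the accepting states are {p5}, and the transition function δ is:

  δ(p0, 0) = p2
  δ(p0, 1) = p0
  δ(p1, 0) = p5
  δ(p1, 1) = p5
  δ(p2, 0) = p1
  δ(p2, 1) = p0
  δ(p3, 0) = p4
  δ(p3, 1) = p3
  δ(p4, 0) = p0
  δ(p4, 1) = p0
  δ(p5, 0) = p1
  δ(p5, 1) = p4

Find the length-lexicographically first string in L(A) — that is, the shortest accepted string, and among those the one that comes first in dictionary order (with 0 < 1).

A breadth-first search from p0 reaches an accepting state first via the path p0 → p2 → p1 → p5 on input 000.
No string of length < 3 is accepted (BFS exhausts all shorter strings without reaching an accepting state), and 000 is the lexicographically least accepting string of length 3.

000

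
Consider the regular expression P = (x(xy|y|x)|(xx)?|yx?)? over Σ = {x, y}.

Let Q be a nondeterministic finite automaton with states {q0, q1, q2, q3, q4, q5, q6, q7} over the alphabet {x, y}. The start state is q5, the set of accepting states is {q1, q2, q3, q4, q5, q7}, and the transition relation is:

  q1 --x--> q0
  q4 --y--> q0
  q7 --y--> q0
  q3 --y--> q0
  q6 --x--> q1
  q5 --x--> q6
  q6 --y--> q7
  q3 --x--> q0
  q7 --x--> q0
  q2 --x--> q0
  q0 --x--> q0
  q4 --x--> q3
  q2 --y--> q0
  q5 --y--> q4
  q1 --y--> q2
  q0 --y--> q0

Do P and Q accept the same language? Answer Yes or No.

Converting the expression P to a DFA (subset construction, then merging equivalent states) gives the minimal DFA with states {p0, p1, p2, p3, p4, p5}, start state p0, accepting states {p0, p2, p3, p4} and transitions p0: x→p1, y→p2; p1: x→p3, y→p4; p2: x→p4, y→p5; p3: x→p5, y→p4; p4: x→p5, y→p5; p5: x→p5, y→p5.
Exploring the product automaton P × Q from the start pair (p0, q5), following both machines on each input symbol, reaches 8 state pairs: (p0, q5), (p1, q6), (p2, q4), (p3, q1), (p4, q7), (p4, q3), (p5, q0), (p4, q2).
P accepts in {p0, p2, p3, p4} and Q accepts in {q1, q2, q3, q4, q5, q7}. In every reachable pair the two components are either both accepting — (p0, q5), (p2, q4), (p3, q1), (p4, q7), (p4, q3), (p4, q2) — or both non-accepting, so no string is accepted by exactly one of the machines: L(P) \ L(Q) and L(Q) \ L(P) are both empty.
Hence every string is accepted by P iff it is accepted by Q, and the two languages coincide.

Yes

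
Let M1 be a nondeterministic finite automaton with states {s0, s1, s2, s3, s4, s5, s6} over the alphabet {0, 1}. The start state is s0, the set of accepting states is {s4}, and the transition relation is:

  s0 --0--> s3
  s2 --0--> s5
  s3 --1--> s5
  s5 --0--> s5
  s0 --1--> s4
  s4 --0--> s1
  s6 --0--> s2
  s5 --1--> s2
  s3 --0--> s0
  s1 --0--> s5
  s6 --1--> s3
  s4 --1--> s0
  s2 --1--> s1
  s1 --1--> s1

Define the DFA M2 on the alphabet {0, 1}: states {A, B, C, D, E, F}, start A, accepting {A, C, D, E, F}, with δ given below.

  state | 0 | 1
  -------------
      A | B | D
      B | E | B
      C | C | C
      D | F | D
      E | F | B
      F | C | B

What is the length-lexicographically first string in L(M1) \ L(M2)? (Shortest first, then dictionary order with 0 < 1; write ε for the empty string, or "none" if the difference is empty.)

001

The string 001 is accepted by M1 but not by M2.
No shorter string lies in the difference, and 001 is the lexicographically first length-3 string in L(M1) \ L(M2).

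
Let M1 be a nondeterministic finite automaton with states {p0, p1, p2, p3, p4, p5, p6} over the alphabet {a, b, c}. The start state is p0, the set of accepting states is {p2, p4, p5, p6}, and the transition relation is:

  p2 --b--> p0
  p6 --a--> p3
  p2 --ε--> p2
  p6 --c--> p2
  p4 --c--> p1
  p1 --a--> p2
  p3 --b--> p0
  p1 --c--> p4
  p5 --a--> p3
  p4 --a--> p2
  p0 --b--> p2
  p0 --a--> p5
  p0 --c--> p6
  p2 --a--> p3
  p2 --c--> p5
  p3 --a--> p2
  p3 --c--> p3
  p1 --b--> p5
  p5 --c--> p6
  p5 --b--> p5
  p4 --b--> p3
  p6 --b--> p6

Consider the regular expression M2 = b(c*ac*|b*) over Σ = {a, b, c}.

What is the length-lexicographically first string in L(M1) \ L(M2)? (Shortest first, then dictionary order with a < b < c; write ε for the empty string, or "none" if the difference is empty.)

a

The string a is accepted by M1 but not by M2.
No shorter string lies in the difference, and a is the lexicographically first length-1 string in L(M1) \ L(M2).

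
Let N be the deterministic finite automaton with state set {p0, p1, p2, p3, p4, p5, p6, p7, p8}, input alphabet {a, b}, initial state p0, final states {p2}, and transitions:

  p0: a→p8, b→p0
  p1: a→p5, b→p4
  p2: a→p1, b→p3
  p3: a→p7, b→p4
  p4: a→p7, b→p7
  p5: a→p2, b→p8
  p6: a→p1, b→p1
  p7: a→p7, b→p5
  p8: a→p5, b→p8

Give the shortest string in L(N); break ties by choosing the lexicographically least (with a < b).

aaa

A breadth-first search from p0 reaches an accepting state first via the path p0 → p8 → p5 → p2 on input aaa.
No string of length < 3 is accepted (BFS exhausts all shorter strings without reaching an accepting state), and aaa is the lexicographically least accepting string of length 3.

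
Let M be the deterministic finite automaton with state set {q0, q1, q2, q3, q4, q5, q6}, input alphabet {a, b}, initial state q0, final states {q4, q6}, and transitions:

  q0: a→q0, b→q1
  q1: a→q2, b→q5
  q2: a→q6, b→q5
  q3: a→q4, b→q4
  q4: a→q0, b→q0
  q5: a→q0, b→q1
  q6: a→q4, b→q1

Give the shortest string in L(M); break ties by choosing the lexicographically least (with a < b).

baa

A breadth-first search from q0 reaches an accepting state first via the path q0 → q1 → q2 → q6 on input baa.
No string of length < 3 is accepted (BFS exhausts all shorter strings without reaching an accepting state), and baa is the lexicographically least accepting string of length 3.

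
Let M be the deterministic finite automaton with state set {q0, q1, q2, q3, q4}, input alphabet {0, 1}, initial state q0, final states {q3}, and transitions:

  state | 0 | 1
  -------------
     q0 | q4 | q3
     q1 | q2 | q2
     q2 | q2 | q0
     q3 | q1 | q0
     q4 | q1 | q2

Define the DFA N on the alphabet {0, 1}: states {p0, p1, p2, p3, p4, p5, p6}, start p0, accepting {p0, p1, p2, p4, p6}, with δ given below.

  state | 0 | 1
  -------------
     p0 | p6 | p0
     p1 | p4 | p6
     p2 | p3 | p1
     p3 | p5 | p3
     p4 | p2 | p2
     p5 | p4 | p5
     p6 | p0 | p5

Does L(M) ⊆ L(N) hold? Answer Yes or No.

No

The string 0111 is in L(M) but not in L(N).
So L(M) ⊄ L(N).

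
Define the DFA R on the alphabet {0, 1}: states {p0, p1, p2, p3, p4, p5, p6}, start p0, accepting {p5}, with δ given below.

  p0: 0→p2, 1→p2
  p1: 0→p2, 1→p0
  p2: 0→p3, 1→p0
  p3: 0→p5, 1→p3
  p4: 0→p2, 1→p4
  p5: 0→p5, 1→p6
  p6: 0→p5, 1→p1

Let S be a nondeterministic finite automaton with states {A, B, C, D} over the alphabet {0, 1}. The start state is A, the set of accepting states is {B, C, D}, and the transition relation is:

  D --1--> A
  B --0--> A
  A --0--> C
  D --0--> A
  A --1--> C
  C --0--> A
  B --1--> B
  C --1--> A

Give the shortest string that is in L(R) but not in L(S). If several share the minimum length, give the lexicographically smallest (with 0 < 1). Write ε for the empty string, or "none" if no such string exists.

0000

The string 0000 is accepted by R but not by S.
No shorter string lies in the difference, and 0000 is the lexicographically first length-4 string in L(R) \ L(S).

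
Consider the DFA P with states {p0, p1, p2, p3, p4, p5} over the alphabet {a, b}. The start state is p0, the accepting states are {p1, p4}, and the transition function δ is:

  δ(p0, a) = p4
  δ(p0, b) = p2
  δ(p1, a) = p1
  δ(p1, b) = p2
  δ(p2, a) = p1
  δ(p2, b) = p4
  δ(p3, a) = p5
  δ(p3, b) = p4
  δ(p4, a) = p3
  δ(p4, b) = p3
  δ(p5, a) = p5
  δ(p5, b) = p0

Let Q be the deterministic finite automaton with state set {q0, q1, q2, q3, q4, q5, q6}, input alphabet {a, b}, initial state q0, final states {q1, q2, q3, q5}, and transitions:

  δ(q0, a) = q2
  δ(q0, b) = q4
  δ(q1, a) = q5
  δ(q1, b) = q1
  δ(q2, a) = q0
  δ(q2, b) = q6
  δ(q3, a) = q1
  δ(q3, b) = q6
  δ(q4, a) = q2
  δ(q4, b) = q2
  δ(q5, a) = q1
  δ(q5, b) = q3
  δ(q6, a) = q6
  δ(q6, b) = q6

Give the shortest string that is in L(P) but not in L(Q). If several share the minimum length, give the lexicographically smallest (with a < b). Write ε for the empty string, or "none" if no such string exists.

aab

The string aab is accepted by P but not by Q.
No shorter string lies in the difference, and aab is the lexicographically first length-3 string in L(P) \ L(Q).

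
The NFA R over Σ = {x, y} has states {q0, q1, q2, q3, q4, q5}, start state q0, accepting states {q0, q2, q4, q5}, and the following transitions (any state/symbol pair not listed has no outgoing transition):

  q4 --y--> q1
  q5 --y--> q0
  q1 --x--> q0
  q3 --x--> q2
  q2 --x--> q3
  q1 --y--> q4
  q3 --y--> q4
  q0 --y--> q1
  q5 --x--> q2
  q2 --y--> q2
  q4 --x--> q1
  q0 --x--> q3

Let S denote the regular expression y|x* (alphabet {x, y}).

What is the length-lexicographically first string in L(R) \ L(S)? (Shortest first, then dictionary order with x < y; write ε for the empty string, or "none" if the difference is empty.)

The string xy is accepted by R but not by S.
No shorter string lies in the difference, and xy is the lexicographically first length-2 string in L(R) \ L(S).

xy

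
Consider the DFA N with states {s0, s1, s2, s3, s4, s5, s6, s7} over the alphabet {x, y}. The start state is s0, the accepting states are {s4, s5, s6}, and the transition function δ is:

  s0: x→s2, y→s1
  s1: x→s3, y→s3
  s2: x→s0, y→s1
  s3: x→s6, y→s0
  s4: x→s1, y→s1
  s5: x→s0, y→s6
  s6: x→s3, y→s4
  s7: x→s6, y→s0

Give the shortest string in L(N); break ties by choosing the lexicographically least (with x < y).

yxx

A breadth-first search from s0 reaches an accepting state first via the path s0 → s1 → s3 → s6 on input yxx.
No string of length < 3 is accepted (BFS exhausts all shorter strings without reaching an accepting state), and yxx is the lexicographically least accepting string of length 3.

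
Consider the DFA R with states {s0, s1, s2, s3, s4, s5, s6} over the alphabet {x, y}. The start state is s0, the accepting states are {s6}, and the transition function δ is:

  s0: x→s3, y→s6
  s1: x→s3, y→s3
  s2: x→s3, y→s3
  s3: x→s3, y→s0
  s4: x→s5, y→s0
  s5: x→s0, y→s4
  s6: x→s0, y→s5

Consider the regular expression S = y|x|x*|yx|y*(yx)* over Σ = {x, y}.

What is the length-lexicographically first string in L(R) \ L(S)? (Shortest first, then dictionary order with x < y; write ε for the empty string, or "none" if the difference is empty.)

xyy

The string xyy is accepted by R but not by S.
No shorter string lies in the difference, and xyy is the lexicographically first length-3 string in L(R) \ L(S).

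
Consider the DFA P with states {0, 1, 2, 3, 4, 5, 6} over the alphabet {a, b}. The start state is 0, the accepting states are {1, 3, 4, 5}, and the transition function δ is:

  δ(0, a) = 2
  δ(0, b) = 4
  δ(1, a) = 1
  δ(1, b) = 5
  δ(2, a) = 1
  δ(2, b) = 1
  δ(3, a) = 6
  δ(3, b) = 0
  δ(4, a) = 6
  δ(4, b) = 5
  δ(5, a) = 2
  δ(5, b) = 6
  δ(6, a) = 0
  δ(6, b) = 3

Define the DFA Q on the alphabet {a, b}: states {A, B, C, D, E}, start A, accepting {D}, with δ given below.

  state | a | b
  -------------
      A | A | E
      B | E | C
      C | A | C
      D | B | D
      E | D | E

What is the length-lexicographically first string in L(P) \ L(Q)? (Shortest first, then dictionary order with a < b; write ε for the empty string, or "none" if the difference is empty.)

The string b is accepted by P but not by Q.
No shorter string lies in the difference, and b is the lexicographically first length-1 string in L(P) \ L(Q).

b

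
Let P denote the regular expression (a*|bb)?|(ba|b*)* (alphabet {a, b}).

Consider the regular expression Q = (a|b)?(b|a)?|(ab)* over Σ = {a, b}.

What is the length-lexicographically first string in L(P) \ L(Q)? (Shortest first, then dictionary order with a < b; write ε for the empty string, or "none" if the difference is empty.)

aaa

The string aaa is accepted by P but not by Q.
No shorter string lies in the difference, and aaa is the lexicographically first length-3 string in L(P) \ L(Q).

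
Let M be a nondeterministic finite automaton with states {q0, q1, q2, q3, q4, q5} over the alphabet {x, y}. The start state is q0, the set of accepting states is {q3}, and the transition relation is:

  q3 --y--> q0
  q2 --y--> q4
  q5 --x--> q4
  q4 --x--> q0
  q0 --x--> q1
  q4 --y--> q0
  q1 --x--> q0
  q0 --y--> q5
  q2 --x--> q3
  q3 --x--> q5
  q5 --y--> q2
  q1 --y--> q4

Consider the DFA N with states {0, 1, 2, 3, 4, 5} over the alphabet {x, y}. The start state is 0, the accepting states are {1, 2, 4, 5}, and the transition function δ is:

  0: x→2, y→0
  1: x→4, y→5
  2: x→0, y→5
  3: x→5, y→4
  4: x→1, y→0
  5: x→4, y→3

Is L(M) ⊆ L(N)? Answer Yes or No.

Exploring the product automaton M × N from the start pair (q0, 0), following both machines on each input symbol, reaches 27 state pairs: (q0, 0), (q1, 2), (q5, 0), (q4, 5), (q4, 2), (q2, 0), (q0, 4), (q0, 3), (q0, 5), (q3, 2), (q4, 0), (q1, 1), (q1, 5), (q5, 4), (q1, 4), (q5, 3), (q0, 2), (q4, 3), (q4, 1), (q0, 1), (q2, 4), (q1, 0), (q5, 5), (q3, 1), (q4, 4), (q2, 3), (q3, 5).
M accepts in {q3} and N accepts in {1, 2, 4, 5}. The reachable pairs whose M-component is accepting are (q3, 2), (q3, 1), (q3, 5); in each of them the N-component is accepting too, so the product for L(M) \ L(N) (M-component accepting, N-component rejecting) has no reachable accepting pair and the difference is empty.
Hence every string in L(M) is also in L(N).

Yes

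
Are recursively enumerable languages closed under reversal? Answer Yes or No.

Reverse the input and run the recogniser for L on it; this accepts exactly Lᴿ.
So the recursively enumerable languages are closed under reversal.

Yes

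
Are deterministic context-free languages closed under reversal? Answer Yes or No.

L = {c bⁿaⁿ : n≥0} ∪ {d b²ⁿaⁿ : n≥0} is a DCFL: the first symbol tells a deterministic PDA whether to pop one or two b's per a. Its reversal Lᴿ = {aⁿbⁿ c : n≥0} ∪ {aⁿb²ⁿ d : n≥0} is not. DCFLs are closed under right quotient by regular languages, and Lᴿ/{c, d} = {aⁿbⁿ : n≥0} ∪ {aⁿb²ⁿ : n≥0} — the standard context-free language accepted by no deterministic PDA (intuitively the machine would have to commit to a b-to-a ratio before the distinguishing marker arrives; formally, a DPDA for it would have a single run on aⁿb²ⁿ, accepting after the prefix aⁿbⁿ and accepting again after n more b's; an ordinary PDA that simulates it on a's and b's and, at any moment when it is accepting, may switch to reading only a fresh letter e while feeding each e to the simulation as a b, would accept aⁱbʲeᵏ (k≥1) exactly when both aⁱbʲ and aⁱbʲ⁺ᵏ are in the language, i.e. its language intersected with the regular set a*b*e⁺ would be exactly {aⁿbⁿeⁿ : n≥1} — impossible, since context-free languages are closed under intersection with regular sets and {aⁿbⁿeⁿ} is not context-free). So Lᴿ cannot be a DCFL.

No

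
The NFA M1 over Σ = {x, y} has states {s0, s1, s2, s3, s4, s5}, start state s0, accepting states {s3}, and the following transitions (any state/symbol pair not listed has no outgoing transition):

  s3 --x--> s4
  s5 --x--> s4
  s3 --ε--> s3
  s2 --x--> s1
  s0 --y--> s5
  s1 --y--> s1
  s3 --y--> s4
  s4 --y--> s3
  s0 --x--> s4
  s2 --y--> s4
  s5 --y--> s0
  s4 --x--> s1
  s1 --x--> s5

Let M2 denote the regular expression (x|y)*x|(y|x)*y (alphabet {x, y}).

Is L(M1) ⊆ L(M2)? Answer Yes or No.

Converting the expression M2 to a DFA (subset construction, then merging equivalent states) gives the minimal DFA with states {r0, r1}, start state r0, accepting states {r1} and transitions r0: x→r1, y→r1; r1: x→r1, y→r1.
Exploring the product automaton M1 × M2 from the start pair (s0, r0), following both machines on each input symbol, reaches 6 state pairs: (s0, r0), (s4, r1), (s5, r1), (s1, r1), (s3, r1), (s0, r1).
M1 accepts in {s3} and M2 accepts in {r1}. The reachable pairs whose M1-component is accepting are (s3, r1); in each of them the M2-component is accepting too, so the product for L(M1) \ L(M2) (M1-component accepting, M2-component rejecting) has no reachable accepting pair and the difference is empty.
Hence every string in L(M1) is also in L(M2).

Yes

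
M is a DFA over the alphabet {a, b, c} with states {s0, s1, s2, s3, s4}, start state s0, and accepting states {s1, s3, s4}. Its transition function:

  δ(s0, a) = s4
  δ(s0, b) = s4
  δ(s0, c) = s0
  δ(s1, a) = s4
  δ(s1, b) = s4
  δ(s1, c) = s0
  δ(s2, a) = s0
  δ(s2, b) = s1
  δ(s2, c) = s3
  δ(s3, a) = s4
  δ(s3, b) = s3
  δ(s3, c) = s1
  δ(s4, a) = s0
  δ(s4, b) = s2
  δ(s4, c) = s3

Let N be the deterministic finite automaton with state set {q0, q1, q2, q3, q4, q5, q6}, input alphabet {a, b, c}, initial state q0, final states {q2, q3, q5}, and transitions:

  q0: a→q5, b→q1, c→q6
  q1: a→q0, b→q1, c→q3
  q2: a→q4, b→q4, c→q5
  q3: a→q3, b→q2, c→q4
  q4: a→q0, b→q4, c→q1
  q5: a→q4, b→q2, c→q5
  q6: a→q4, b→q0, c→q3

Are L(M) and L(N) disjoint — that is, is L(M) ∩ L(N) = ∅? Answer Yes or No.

No

The string a is accepted by both M and N.
Hence L(M) ∩ L(N) ≠ ∅.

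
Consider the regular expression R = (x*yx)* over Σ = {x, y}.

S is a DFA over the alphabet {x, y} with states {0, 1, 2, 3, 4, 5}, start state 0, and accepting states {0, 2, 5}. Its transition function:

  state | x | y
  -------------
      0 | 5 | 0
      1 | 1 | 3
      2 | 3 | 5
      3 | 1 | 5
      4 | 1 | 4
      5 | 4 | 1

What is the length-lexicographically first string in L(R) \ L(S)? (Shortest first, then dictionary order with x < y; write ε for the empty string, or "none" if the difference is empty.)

xyx

The string xyx is accepted by R but not by S.
No shorter string lies in the difference, and xyx is the lexicographically first length-3 string in L(R) \ L(S).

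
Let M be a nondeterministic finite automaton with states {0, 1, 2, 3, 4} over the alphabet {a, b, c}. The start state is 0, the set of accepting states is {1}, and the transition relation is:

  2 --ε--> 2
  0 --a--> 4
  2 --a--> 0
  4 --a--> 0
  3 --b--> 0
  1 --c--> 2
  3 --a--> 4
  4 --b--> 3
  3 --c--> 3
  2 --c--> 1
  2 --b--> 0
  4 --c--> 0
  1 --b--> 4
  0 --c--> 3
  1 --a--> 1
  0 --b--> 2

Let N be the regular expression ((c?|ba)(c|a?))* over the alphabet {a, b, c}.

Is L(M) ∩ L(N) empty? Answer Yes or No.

Yes

Converting the expression N to a DFA (subset construction, then merging equivalent states) gives the minimal DFA with states {n0, n1, n2}, start state n0, accepting states {n0} and transitions n0: a→n0, b→n1, c→n0; n1: a→n0, b→n2, c→n2; n2: a→n2, b→n2, c→n2.
Exploring the product automaton M × N from the start pair (0, n0), following both machines on each input symbol, reaches 11 state pairs: (0, n0), (4, n0), (2, n1), (3, n0), (3, n1), (0, n2), (1, n2), (0, n1), (3, n2), (4, n2), (2, n2).
M accepts in {1} and N accepts in {n0}; no reachable pair has both components accepting, so no string drives both machines to acceptance simultaneously and L(M) ∩ L(N) = ∅.
So no string is accepted by both, and the intersection is empty.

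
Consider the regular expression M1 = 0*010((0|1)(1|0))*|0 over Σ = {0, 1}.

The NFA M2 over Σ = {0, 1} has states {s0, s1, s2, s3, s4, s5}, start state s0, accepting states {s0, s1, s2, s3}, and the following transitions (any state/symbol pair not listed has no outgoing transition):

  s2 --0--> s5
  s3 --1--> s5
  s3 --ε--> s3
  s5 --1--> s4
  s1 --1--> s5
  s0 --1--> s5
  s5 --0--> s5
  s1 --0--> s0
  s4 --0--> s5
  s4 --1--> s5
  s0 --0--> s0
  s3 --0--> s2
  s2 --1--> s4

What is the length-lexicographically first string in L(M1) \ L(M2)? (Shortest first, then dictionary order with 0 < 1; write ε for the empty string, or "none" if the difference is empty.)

The string 010 is accepted by M1 but not by M2.
No shorter string lies in the difference, and 010 is the lexicographically first length-3 string in L(M1) \ L(M2).

010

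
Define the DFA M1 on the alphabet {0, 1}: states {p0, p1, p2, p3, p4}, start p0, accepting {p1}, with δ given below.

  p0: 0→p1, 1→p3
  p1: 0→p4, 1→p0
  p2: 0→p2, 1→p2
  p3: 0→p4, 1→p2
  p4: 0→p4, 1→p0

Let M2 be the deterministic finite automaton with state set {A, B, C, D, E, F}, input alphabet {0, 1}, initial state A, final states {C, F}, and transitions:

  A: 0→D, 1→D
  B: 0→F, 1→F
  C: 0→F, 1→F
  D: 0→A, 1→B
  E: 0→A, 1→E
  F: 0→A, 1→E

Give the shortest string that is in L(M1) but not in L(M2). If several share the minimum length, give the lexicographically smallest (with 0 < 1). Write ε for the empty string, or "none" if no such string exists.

0

The string 0 is accepted by M1 but not by M2.
No shorter string lies in the difference, and 0 is the lexicographically first length-1 string in L(M1) \ L(M2).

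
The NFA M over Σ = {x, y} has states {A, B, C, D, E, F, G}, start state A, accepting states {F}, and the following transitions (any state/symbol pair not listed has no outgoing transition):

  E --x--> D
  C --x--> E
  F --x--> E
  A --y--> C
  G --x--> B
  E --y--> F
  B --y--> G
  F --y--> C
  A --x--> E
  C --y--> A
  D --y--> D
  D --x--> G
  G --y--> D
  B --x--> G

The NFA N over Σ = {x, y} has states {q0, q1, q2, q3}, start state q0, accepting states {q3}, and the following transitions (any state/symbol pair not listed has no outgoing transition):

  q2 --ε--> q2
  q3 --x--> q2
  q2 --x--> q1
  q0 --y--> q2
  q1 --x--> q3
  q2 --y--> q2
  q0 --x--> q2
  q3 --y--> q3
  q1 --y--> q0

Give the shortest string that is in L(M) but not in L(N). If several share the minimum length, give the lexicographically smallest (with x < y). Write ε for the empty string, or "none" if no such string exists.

The string xy is accepted by M but not by N.
No shorter string lies in the difference, and xy is the lexicographically first length-2 string in L(M) \ L(N).

xy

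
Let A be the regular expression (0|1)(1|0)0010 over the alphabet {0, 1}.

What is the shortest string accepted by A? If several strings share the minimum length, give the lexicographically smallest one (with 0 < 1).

By inspection of the expression, no string of length less than 6 matches, and 000010 is the lexicographically first match of length 6.

000010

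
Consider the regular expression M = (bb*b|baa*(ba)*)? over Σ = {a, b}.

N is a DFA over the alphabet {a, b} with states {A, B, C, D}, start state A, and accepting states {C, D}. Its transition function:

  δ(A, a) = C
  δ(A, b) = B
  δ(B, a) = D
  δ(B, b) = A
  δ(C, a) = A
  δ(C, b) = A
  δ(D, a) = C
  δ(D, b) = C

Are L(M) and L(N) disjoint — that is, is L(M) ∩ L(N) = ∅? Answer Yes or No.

No

The string ba is accepted by both M and N.
Hence L(M) ∩ L(N) ≠ ∅.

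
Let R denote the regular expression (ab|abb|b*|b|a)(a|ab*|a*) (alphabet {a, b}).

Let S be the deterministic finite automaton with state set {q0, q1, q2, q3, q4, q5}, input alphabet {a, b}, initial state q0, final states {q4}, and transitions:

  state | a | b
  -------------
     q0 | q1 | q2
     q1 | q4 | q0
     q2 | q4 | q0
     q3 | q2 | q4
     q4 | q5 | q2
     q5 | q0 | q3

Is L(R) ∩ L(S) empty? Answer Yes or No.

No

The string aa is accepted by both R and S.
Hence L(R) ∩ L(S) ≠ ∅.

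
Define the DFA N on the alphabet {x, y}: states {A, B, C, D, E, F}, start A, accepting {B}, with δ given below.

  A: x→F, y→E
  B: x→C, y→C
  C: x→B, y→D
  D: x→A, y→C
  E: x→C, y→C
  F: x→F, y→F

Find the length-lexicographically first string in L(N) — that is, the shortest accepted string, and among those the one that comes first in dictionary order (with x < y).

A breadth-first search from A reaches an accepting state first via the path A → E → C → B on input yxx.
No string of length < 3 is accepted (BFS exhausts all shorter strings without reaching an accepting state), and yxx is the lexicographically least accepting string of length 3.

yxx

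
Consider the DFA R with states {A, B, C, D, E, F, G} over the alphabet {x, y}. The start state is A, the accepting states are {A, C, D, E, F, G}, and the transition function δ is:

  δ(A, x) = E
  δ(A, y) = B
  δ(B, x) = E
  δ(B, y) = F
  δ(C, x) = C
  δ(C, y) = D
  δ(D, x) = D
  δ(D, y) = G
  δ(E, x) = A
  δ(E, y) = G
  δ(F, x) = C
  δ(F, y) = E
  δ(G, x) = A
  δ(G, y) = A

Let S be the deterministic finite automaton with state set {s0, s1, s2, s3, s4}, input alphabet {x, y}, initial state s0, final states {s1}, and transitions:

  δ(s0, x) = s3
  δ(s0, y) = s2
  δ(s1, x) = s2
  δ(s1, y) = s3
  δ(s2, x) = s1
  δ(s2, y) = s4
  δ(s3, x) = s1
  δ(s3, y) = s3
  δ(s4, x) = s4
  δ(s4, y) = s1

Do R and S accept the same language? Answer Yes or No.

The empty string ε is accepted by R but rejected by S.
So L(R) ≠ L(S).

No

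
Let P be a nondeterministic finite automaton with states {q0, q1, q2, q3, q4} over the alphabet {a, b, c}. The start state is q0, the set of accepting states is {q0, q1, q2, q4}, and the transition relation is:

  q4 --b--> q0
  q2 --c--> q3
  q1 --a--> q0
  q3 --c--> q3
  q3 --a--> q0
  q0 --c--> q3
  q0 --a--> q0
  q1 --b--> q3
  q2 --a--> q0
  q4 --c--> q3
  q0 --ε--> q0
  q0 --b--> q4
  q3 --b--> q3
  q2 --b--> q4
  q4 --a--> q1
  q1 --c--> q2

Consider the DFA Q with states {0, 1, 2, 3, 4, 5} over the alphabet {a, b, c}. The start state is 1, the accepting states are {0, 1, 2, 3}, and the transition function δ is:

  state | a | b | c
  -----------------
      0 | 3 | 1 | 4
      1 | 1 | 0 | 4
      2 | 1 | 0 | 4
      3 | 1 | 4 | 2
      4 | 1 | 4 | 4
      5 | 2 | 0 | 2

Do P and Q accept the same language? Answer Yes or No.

Yes

Exploring the product automaton P × Q from the start pair (q0, 1), following both machines on each input symbol, reaches 5 state pairs: (q0, 1), (q4, 0), (q3, 4), (q1, 3), (q2, 2).
P accepts in {q0, q1, q2, q4} and Q accepts in {0, 1, 2, 3}. In every reachable pair the two components are either both accepting — (q0, 1), (q4, 0), (q1, 3), (q2, 2) — or both non-accepting, so no string is accepted by exactly one of the machines: L(P) \ L(Q) and L(Q) \ L(P) are both empty.
Hence every string is accepted by P iff it is accepted by Q, and the two languages coincide.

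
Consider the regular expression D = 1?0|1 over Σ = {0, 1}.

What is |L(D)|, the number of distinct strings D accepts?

The expression has no Kleene star, so L(D) is finite. Expanding the alternatives gives {0, 1, 10}.
That is 2 of length 1, 1 of length 2: 3 strings in all.

3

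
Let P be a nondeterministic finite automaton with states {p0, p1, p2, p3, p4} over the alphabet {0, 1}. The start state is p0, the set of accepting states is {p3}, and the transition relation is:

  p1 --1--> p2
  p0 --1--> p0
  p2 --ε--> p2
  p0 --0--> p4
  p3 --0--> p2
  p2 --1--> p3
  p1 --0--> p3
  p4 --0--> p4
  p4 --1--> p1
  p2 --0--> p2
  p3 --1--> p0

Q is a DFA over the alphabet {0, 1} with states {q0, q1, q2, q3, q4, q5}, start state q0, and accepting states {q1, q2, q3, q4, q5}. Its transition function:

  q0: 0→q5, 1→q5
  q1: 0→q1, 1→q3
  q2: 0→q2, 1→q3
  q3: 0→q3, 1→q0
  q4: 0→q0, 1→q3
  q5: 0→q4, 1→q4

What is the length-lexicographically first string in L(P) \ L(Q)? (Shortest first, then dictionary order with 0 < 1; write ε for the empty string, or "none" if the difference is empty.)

The string 010 is accepted by P but not by Q.
No shorter string lies in the difference, and 010 is the lexicographically first length-3 string in L(P) \ L(Q).

010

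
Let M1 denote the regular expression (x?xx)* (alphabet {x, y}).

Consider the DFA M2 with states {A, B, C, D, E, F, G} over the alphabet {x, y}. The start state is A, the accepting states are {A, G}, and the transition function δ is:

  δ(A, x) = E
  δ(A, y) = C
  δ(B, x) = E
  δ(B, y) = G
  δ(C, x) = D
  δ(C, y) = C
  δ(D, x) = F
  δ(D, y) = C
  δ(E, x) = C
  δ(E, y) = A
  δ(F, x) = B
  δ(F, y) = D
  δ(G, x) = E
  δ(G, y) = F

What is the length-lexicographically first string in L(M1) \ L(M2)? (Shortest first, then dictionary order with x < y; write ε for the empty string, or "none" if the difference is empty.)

The string xx is accepted by M1 but not by M2.
No shorter string lies in the difference, and xx is the lexicographically first length-2 string in L(M1) \ L(M2).

xx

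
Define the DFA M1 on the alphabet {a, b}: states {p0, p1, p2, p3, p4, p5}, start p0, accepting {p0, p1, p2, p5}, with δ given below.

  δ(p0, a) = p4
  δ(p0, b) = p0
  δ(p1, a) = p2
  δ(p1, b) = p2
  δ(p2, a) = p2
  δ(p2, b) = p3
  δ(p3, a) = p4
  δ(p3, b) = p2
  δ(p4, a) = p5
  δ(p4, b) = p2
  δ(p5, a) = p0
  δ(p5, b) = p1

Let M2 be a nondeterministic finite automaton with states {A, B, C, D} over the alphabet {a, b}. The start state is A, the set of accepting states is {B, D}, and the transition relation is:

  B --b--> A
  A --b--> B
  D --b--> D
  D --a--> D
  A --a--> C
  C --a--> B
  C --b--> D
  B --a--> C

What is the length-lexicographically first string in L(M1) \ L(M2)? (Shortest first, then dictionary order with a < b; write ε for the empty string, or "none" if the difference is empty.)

ε

The empty string ε is accepted by M1 but not by M2.
Since ε is the unique shortest string, it is the required witness.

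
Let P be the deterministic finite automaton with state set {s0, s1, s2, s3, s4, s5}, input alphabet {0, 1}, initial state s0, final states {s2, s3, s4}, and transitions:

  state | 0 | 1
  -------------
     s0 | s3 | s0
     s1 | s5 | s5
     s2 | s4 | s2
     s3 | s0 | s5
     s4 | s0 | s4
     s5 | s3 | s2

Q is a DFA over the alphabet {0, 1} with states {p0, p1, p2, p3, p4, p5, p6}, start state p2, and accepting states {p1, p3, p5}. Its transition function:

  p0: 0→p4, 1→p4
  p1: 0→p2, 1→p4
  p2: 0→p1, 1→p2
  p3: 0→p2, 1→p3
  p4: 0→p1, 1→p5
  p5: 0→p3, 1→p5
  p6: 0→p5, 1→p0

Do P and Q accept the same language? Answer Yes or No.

Exploring the product automaton P × Q from the start pair (s0, p2), following both machines on each input symbol, reaches 5 state pairs: (s0, p2), (s3, p1), (s5, p4), (s2, p5), (s4, p3).
P accepts in {s2, s3, s4} and Q accepts in {p1, p3, p5}. In every reachable pair the two components are either both accepting — (s3, p1), (s2, p5), (s4, p3) — or both non-accepting, so no string is accepted by exactly one of the machines: L(P) \ L(Q) and L(Q) \ L(P) are both empty.
Hence every string is accepted by P iff it is accepted by Q, and the two languages coincide.

Yes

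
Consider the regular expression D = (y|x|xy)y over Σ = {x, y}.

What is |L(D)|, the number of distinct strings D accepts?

3

The expression has no Kleene star, so L(D) is finite. Expanding the alternatives gives {xy, yy, xyy}.
That is 2 of length 2, 1 of length 3: 3 strings in all.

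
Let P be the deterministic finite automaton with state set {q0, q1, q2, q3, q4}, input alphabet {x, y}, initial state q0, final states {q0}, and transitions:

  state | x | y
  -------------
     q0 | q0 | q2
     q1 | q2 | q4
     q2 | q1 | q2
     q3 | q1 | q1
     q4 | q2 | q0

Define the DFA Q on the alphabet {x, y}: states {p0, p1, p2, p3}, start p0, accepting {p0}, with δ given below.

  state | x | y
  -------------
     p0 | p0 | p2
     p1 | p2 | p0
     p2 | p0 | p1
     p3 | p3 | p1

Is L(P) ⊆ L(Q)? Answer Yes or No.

The string yxyy is in L(P) but not in L(Q).
So L(P) ⊄ L(Q).

No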